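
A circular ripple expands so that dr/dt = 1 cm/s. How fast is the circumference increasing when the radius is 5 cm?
2π cm/s

C = 2πr
dC/dt = 2π · dr/dt = 2π · 1 = 2π cm/s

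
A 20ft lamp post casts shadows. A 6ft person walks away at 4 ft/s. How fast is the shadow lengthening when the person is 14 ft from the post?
12/7 ft/s

By similar triangles: 20/(x+s) = 6/s
Solving: s = 6x/14
ds/dt = 6/14 · dx/dt = 3/7 · 4 = 12/7 ft/s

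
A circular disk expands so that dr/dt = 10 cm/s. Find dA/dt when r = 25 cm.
500π cm²/s

A = πr²
dA/dt = 2πr · dr/dt = 2π(25)(10) = 500π cm²/s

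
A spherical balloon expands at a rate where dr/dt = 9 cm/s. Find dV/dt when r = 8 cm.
2304π cm³/s

V = (4/3)πr³
dV/dt = dV/dr · dr/dt = 4πr² · 9
At r = 8: dV/dt = 2304π cm³/s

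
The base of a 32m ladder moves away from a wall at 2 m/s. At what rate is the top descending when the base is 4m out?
2√7/21 ≈ 0.252 m/s

x² + y² = 32²
2x·dx/dt + 2y·dy/dt = 0
dy/dt = -x/y · dx/dt = -4/(12√7) · 2 = -2√7/21 m/s
The top is descending at 2√7/21 ≈ 0.252 m/s.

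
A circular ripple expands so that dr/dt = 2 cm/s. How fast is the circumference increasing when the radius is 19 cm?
4π cm/s

C = 2πr
dC/dt = 2π · dr/dt = 2π · 2 = 4π cm/s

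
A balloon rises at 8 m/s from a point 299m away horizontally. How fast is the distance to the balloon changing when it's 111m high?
444√101722/50861 ≈ 2.784 m/s

z² = 299² + y²
z = √(299² + 111²) = √101722
dz/dt = y/z · dy/dt = 111/√101722 · 8 = 444√101722/50861 ≈ 2.784 m/s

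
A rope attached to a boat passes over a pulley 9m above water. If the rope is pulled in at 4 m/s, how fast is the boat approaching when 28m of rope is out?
112√703/703 ≈ 4.224 m/s

rope² = x² + 9²
x = √(28² - 9²) = √703
dx/dt = (rope/x) · d(rope)/dt = (28/√703) · (-4) = -112√703/703 m/s
The boat approaches at 112√703/703 ≈ 4.224 m/s.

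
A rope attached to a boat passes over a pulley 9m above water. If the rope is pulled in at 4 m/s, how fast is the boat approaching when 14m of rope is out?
56√115/115 ≈ 5.222 m/s

rope² = x² + 9²
x = √(14² - 9²) = √115
dx/dt = (rope/x) · d(rope)/dt = (14/√115) · (-4) = -56√115/115 m/s
The boat approaches at 56√115/115 ≈ 5.222 m/s.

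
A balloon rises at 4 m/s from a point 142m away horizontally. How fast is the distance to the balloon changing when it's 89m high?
356√28085/28085 ≈ 2.124 m/s

z² = 142² + y²
z = √(142² + 89²) = √28085
dz/dt = y/z · dy/dt = 89/√28085 · 4 = 356√28085/28085 ≈ 2.124 m/s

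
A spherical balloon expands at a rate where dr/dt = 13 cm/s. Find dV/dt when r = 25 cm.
32500π cm³/s

V = (4/3)πr³
dV/dt = dV/dr · dr/dt = 4πr² · 13
At r = 25: dV/dt = 32500π cm³/s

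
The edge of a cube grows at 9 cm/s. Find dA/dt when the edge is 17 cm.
1836 cm²/s

A = 6s²
dA/dt = 12s · ds/dt = 12·17·9 = 1836 cm²/s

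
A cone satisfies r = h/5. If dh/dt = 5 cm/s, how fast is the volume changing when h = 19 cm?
361π/5 cm³/s

V = (1/3)π(h/5)²h = πh³/75
dV/dt = πh²/25 · 5
At h = 19: dV/dt = 361π/5 cm³/s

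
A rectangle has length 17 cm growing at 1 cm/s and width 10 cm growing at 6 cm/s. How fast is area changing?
112 cm²/s

A = lw
dA/dt = w·dl/dt + l·dw/dt = 10·1 + 17·6 = 112 cm²/s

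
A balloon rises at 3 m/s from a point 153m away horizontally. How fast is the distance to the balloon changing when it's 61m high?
183√27130/27130 ≈ 1.111 m/s

z² = 153² + y²
z = √(153² + 61²) = √27130
dz/dt = y/z · dy/dt = 61/√27130 · 3 = 183√27130/27130 ≈ 1.111 m/s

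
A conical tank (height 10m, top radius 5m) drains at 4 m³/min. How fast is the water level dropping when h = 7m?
16/(49π) ≈ 0.1039 m/min

r/h = 5/10, so r = (1/2)h
V = (1/3)πr²h = (1/3)π((1/2)h)²h = (1/12)πh³
dV/dh = (1/4)πh²
dh/dt = (dV/dt)/(dV/dh) = -4/((1/4)π·7²) = -16/(49π) m/min
The level is dropping at 16/(49π) ≈ 0.1039 m/min.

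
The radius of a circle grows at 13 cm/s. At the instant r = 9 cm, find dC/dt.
26π cm/s

C = 2πr
dC/dt = 2π · dr/dt = 2π · 13 = 26π cm/s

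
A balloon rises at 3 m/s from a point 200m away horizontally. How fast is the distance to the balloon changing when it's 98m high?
147√12401/12401 ≈ 1.32 m/s

z² = 200² + y²
z = √(200² + 98²) = 2√12401
dz/dt = y/z · dy/dt = 98/(2√12401) · 3 = 147√12401/12401 ≈ 1.32 m/s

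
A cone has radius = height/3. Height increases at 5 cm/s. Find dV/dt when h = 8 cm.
320π/9 cm³/s

V = (1/3)π(h/3)²h = πh³/27
dV/dt = πh²/9 · 5
At h = 8: dV/dt = 320π/9 cm³/s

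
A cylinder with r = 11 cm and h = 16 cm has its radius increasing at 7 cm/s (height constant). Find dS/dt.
532π cm²/s

S = 2πrh + 2πr² (lateral + bases)
dS/dt = (2πh + 4πr)·dr/dt = (2π·16 + 4π·11)·7
= 532π cm²/s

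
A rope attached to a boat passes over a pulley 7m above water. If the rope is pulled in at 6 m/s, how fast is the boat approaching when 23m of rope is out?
23√30/20 ≈ 6.299 m/s

rope² = x² + 7²
x = √(23² - 7²) = 4√30
dx/dt = (rope/x) · d(rope)/dt = (23/(4√30)) · (-6) = -23√30/20 m/s
The boat approaches at 23√30/20 ≈ 6.299 m/s.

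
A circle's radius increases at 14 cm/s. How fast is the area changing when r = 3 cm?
84π cm²/s

A = πr²
dA/dt = 2πr · dr/dt = 2π(3)(14) = 84π cm²/s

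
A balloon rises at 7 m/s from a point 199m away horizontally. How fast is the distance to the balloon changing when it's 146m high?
1022√60917/60917 ≈ 4.141 m/s

z² = 199² + y²
z = √(199² + 146²) = √60917
dz/dt = y/z · dy/dt = 146/√60917 · 7 = 1022√60917/60917 ≈ 4.141 m/s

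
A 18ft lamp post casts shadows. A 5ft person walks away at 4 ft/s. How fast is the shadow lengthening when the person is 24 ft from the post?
20/13 ft/s

By similar triangles: 18/(x+s) = 5/s
Solving: s = 5x/13
ds/dt = 5/13 · dx/dt = 5/13 · 4 = 20/13 ft/s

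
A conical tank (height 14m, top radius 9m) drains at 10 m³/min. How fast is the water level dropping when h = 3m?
1960/(729π) ≈ 0.8558 m/min

r/h = 9/14, so r = (9/14)h
V = (1/3)πr²h = (1/3)π((9/14)h)²h = (27/196)πh³
dV/dh = (81/196)πh²
dh/dt = (dV/dt)/(dV/dh) = -10/((81/196)π·3²) = -1960/(729π) m/min
The level is dropping at 1960/(729π) ≈ 0.8558 m/min.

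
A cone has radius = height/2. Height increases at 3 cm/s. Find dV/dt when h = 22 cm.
363π cm³/s

V = (1/3)π(h/2)²h = πh³/12
dV/dt = πh²/4 · 3
At h = 22: dV/dt = 363π cm³/s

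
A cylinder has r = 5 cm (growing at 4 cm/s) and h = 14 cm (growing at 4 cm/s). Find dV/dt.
660π cm³/s

V = πr²h
dV/dt = 2πrh·dr/dt + πr²·dh/dt
= 2π(5)(14)(4) + π(5)²(4)
= 660π cm³/s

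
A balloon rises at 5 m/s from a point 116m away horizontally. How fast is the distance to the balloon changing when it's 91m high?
455√21737/21737 ≈ 3.086 m/s

z² = 116² + y²
z = √(116² + 91²) = √21737
dz/dt = y/z · dy/dt = 91/√21737 · 5 = 455√21737/21737 ≈ 3.086 m/s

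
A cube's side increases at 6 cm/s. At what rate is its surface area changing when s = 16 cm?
1152 cm²/s

A = 6s²
dA/dt = 12s · ds/dt = 12·16·6 = 1152 cm²/s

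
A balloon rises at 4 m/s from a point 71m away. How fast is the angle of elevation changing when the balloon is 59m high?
0.033326 rad/s

tan(θ) = y/71
sec²(θ) · dθ/dt = (1/71) · dy/dt
dθ/dt = cos²(θ)/71 · 4 = 71/(71² + 59²) · 4
dθ/dt = 0.033326 rad/s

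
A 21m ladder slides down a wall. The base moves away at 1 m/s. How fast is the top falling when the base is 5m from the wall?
5√26/104 ≈ 0.2451 m/s

x² + y² = 21²
2x·dx/dt + 2y·dy/dt = 0
dy/dt = -x/y · dx/dt = -5/(4√26) · 1 = -5√26/104 m/s
The top is descending at 5√26/104 ≈ 0.2451 m/s.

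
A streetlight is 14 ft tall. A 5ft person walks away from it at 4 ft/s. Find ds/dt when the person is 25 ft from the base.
20/9 ft/s

By similar triangles: 14/(x+s) = 5/s
Solving: s = 5x/9
ds/dt = 5/9 · dx/dt = 5/9 · 4 = 20/9 ft/s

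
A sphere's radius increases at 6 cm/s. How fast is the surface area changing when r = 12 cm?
576π cm²/s

S = 4πr²
dS/dt = dS/dr · dr/dt = 8πr · 6
At r = 12: dS/dt = 576π cm²/s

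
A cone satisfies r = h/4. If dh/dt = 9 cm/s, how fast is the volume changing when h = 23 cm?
4761π/16 cm³/s

V = (1/3)π(h/4)²h = πh³/48
dV/dt = πh²/16 · 9
At h = 23: dV/dt = 4761π/16 cm³/s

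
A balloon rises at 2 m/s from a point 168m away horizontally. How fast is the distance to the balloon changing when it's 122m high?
122√10777/10777 ≈ 1.175 m/s

z² = 168² + y²
z = √(168² + 122²) = 2√10777
dz/dt = y/z · dy/dt = 122/(2√10777) · 2 = 122√10777/10777 ≈ 1.175 m/s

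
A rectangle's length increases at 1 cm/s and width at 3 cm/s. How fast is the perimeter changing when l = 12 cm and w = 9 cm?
8 cm/s

P = 2(l + w)
dP/dt = 2(dl/dt + dw/dt) = 2(1 + 3) = 8 cm/s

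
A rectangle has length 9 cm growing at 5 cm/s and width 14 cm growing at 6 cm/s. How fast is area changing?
124 cm²/s

A = lw
dA/dt = w·dl/dt + l·dw/dt = 14·5 + 9·6 = 124 cm²/s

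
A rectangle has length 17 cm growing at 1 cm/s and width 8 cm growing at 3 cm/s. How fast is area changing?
59 cm²/s

A = lw
dA/dt = w·dl/dt + l·dw/dt = 8·1 + 17·3 = 59 cm²/s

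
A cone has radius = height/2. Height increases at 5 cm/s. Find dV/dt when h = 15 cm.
1125π/4 cm³/s

V = (1/3)π(h/2)²h = πh³/12
dV/dt = πh²/4 · 5
At h = 15: dV/dt = 1125π/4 cm³/s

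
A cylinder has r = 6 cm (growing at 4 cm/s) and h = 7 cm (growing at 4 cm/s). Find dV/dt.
480π cm³/s

V = πr²h
dV/dt = 2πrh·dr/dt + πr²·dh/dt
= 2π(6)(7)(4) + π(6)²(4)
= 480π cm³/s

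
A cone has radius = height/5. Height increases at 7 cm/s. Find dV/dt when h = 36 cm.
9072π/25 cm³/s

V = (1/3)π(h/5)²h = πh³/75
dV/dt = πh²/25 · 7
At h = 36: dV/dt = 9072π/25 cm³/s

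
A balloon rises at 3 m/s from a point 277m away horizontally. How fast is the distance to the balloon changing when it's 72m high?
216√81913/81913 ≈ 0.7547 m/s

z² = 277² + y²
z = √(277² + 72²) = √81913
dz/dt = y/z · dy/dt = 72/√81913 · 3 = 216√81913/81913 ≈ 0.7547 m/s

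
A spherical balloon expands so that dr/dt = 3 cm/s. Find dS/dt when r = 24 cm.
576π cm²/s

S = 4πr²
dS/dt = dS/dr · dr/dt = 8πr · 3
At r = 24: dS/dt = 576π cm²/s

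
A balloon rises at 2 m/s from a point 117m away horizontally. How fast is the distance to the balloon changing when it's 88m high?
176√21433/21433 ≈ 1.202 m/s

z² = 117² + y²
z = √(117² + 88²) = √21433
dz/dt = y/z · dy/dt = 88/√21433 · 2 = 176√21433/21433 ≈ 1.202 m/s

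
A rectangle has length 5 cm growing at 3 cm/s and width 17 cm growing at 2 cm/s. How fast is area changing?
61 cm²/s

A = lw
dA/dt = w·dl/dt + l·dw/dt = 17·3 + 5·2 = 61 cm²/s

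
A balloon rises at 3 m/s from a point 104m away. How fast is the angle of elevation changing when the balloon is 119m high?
0.012491 rad/s

tan(θ) = y/104
sec²(θ) · dθ/dt = (1/104) · dy/dt
dθ/dt = cos²(θ)/104 · 3 = 104/(104² + 119²) · 3
dθ/dt = 0.012491 rad/s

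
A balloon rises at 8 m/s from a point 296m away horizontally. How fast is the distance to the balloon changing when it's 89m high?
712√95537/95537 ≈ 2.304 m/s

z² = 296² + y²
z = √(296² + 89²) = √95537
dz/dt = y/z · dy/dt = 89/√95537 · 8 = 712√95537/95537 ≈ 2.304 m/s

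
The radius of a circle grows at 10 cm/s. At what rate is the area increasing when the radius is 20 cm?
400π cm²/s

A = πr²
dA/dt = 2πr · dr/dt = 2π(20)(10) = 400π cm²/s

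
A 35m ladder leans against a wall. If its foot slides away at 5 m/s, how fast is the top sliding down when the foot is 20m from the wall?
20√33/33 ≈ 3.482 m/s

x² + y² = 35²
2x·dx/dt + 2y·dy/dt = 0
dy/dt = -x/y · dx/dt = -20/(5√33) · 5 = -20√33/33 m/s
The top is descending at 20√33/33 ≈ 3.482 m/s.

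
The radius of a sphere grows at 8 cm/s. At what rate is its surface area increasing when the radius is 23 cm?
1472π cm²/s

S = 4πr²
dS/dt = dS/dr · dr/dt = 8πr · 8
At r = 23: dS/dt = 1472π cm²/s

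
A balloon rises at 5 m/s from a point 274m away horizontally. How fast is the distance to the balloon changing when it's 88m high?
44√20705/4141 ≈ 1.529 m/s

z² = 274² + y²
z = √(274² + 88²) = 2√20705
dz/dt = y/z · dy/dt = 88/(2√20705) · 5 = 44√20705/4141 ≈ 1.529 m/s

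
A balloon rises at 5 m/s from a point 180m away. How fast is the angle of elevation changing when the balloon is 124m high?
0.018838 rad/s

tan(θ) = y/180
sec²(θ) · dθ/dt = (1/180) · dy/dt
dθ/dt = cos²(θ)/180 · 5 = 180/(180² + 124²) · 5
dθ/dt = 0.018838 rad/s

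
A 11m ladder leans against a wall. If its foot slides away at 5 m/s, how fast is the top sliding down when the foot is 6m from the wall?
6√85/17 ≈ 3.254 m/s

x² + y² = 11²
2x·dx/dt + 2y·dy/dt = 0
dy/dt = -x/y · dx/dt = -6/√85 · 5 = -6√85/17 m/s
The top is descending at 6√85/17 ≈ 3.254 m/s.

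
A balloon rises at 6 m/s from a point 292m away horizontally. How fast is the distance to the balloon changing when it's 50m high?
150√21941/21941 ≈ 1.013 m/s

z² = 292² + y²
z = √(292² + 50²) = 2√21941
dz/dt = y/z · dy/dt = 50/(2√21941) · 6 = 150√21941/21941 ≈ 1.013 m/s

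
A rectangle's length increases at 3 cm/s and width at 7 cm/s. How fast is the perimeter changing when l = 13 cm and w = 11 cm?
20 cm/s

P = 2(l + w)
dP/dt = 2(dl/dt + dw/dt) = 2(3 + 7) = 20 cm/s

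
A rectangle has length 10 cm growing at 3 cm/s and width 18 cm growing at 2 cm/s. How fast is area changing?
74 cm²/s

A = lw
dA/dt = w·dl/dt + l·dw/dt = 18·3 + 10·2 = 74 cm²/s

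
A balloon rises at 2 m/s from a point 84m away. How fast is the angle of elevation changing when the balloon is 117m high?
0.008098 rad/s

tan(θ) = y/84
sec²(θ) · dθ/dt = (1/84) · dy/dt
dθ/dt = cos²(θ)/84 · 2 = 84/(84² + 117²) · 2
dθ/dt = 0.008098 rad/s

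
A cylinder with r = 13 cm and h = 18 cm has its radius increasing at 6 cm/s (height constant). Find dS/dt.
528π cm²/s

S = 2πrh + 2πr² (lateral + bases)
dS/dt = (2πh + 4πr)·dr/dt = (2π·18 + 4π·13)·6
= 528π cm²/s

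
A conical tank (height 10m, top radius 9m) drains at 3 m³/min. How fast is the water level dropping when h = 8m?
25/(432π) ≈ 0.01842 m/min

r/h = 9/10, so r = (9/10)h
V = (1/3)πr²h = (1/3)π((9/10)h)²h = (27/100)πh³
dV/dh = (81/100)πh²
dh/dt = (dV/dt)/(dV/dh) = -3/((81/100)π·8²) = -25/(432π) m/min
The level is dropping at 25/(432π) ≈ 0.01842 m/min.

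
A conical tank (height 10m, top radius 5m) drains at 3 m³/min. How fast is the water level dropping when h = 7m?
12/(49π) ≈ 0.07795 m/min

r/h = 5/10, so r = (1/2)h
V = (1/3)πr²h = (1/3)π((1/2)h)²h = (1/12)πh³
dV/dh = (1/4)πh²
dh/dt = (dV/dt)/(dV/dh) = -3/((1/4)π·7²) = -12/(49π) m/min
The level is dropping at 12/(49π) ≈ 0.07795 m/min.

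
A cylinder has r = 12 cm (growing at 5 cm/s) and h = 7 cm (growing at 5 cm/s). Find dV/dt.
1560π cm³/s

V = πr²h
dV/dt = 2πrh·dr/dt + πr²·dh/dt
= 2π(12)(7)(5) + π(12)²(5)
= 1560π cm³/s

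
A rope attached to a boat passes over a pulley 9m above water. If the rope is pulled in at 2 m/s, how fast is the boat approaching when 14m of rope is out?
28√115/115 ≈ 2.611 m/s

rope² = x² + 9²
x = √(14² - 9²) = √115
dx/dt = (rope/x) · d(rope)/dt = (14/√115) · (-2) = -28√115/115 m/s
The boat approaches at 28√115/115 ≈ 2.611 m/s.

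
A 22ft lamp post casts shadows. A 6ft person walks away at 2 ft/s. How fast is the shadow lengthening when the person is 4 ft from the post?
3/4 ft/s

By similar triangles: 22/(x+s) = 6/s
Solving: s = 6x/16
ds/dt = 6/16 · dx/dt = 3/8 · 2 = 3/4 ft/s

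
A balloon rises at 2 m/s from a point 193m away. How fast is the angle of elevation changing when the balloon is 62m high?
0.009393 rad/s

tan(θ) = y/193
sec²(θ) · dθ/dt = (1/193) · dy/dt
dθ/dt = cos²(θ)/193 · 2 = 193/(193² + 62²) · 2
dθ/dt = 0.009393 rad/s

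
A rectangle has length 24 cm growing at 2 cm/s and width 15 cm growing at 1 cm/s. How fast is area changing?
54 cm²/s

A = lw
dA/dt = w·dl/dt + l·dw/dt = 15·2 + 24·1 = 54 cm²/s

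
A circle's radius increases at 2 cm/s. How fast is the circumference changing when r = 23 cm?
4π cm/s

C = 2πr
dC/dt = 2π · dr/dt = 2π · 2 = 4π cm/s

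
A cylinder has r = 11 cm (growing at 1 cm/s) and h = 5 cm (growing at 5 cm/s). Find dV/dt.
715π cm³/s

V = πr²h
dV/dt = 2πrh·dr/dt + πr²·dh/dt
= 2π(11)(5)(1) + π(11)²(5)
= 715π cm³/s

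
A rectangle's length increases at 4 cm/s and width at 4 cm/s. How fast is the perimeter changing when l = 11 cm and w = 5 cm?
16 cm/s

P = 2(l + w)
dP/dt = 2(dl/dt + dw/dt) = 2(4 + 4) = 16 cm/s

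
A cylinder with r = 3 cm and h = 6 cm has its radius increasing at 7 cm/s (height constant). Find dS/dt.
168π cm²/s

S = 2πrh + 2πr² (lateral + bases)
dS/dt = (2πh + 4πr)·dr/dt = (2π·6 + 4π·3)·7
= 168π cm²/s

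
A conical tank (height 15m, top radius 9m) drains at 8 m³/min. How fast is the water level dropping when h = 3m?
200/(81π) ≈ 0.786 m/min

r/h = 9/15, so r = (3/5)h
V = (1/3)πr²h = (1/3)π((3/5)h)²h = (3/25)πh³
dV/dh = (9/25)πh²
dh/dt = (dV/dt)/(dV/dh) = -8/((9/25)π·3²) = -200/(81π) m/min
The level is dropping at 200/(81π) ≈ 0.786 m/min.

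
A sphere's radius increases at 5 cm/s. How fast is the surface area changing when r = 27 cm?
1080π cm²/s

S = 4πr²
dS/dt = dS/dr · dr/dt = 8πr · 5
At r = 27: dS/dt = 1080π cm²/s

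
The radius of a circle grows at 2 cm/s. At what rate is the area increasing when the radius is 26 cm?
104π cm²/s

A = πr²
dA/dt = 2πr · dr/dt = 2π(26)(2) = 104π cm²/s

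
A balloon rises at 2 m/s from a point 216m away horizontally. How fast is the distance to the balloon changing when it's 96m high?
8√97/97 ≈ 0.8123 m/s

z² = 216² + y²
z = √(216² + 96²) = 24√97
dz/dt = y/z · dy/dt = 96/(24√97) · 2 = 8√97/97 ≈ 0.8123 m/s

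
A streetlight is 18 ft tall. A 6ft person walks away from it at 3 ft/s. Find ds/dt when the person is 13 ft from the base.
3/2 ft/s

By similar triangles: 18/(x+s) = 6/s
Solving: s = 6x/12
ds/dt = 6/12 · dx/dt = 1/2 · 3 = 3/2 ft/s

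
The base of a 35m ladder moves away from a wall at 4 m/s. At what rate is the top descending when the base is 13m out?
13√66/66 ≈ 1.6 m/s

x² + y² = 35²
2x·dx/dt + 2y·dy/dt = 0
dy/dt = -x/y · dx/dt = -13/(4√66) · 4 = -13√66/66 m/s
The top is descending at 13√66/66 ≈ 1.6 m/s.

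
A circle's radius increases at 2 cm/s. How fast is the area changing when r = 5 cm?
20π cm²/s

A = πr²
dA/dt = 2πr · dr/dt = 2π(5)(2) = 20π cm²/s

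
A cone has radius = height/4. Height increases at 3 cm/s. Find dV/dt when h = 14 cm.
147π/4 cm³/s

V = (1/3)π(h/4)²h = πh³/48
dV/dt = πh²/16 · 3
At h = 14: dV/dt = 147π/4 cm³/s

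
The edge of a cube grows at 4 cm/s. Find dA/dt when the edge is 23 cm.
1104 cm²/s

A = 6s²
dA/dt = 12s · ds/dt = 12·23·4 = 1104 cm²/s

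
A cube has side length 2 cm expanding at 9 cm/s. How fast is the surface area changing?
216 cm²/s

A = 6s²
dA/dt = 12s · ds/dt = 12·2·9 = 216 cm²/s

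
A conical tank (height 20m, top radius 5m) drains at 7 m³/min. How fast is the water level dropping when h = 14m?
4/(7π) ≈ 0.1819 m/min

r/h = 5/20, so r = (1/4)h
V = (1/3)πr²h = (1/3)π((1/4)h)²h = (1/48)πh³
dV/dh = (1/16)πh²
dh/dt = (dV/dt)/(dV/dh) = -7/((1/16)π·14²) = -4/(7π) m/min
The level is dropping at 4/(7π) ≈ 0.1819 m/min.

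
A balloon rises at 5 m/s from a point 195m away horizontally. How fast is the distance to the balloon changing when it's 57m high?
95√4586/4586 ≈ 1.403 m/s

z² = 195² + y²
z = √(195² + 57²) = 3√4586
dz/dt = y/z · dy/dt = 57/(3√4586) · 5 = 95√4586/4586 ≈ 1.403 m/s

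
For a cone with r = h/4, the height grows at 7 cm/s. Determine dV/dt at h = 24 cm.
252π cm³/s

V = (1/3)π(h/4)²h = πh³/48
dV/dt = πh²/16 · 7
At h = 24: dV/dt = 252π cm³/s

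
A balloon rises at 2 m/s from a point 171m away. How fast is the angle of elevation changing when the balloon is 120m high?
0.007837 rad/s

tan(θ) = y/171
sec²(θ) · dθ/dt = (1/171) · dy/dt
dθ/dt = cos²(θ)/171 · 2 = 171/(171² + 120²) · 2
dθ/dt = 0.007837 rad/s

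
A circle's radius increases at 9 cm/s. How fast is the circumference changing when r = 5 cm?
18π cm/s

C = 2πr
dC/dt = 2π · dr/dt = 2π · 9 = 18π cm/s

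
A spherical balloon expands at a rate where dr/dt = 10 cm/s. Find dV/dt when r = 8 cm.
2560π cm³/s

V = (4/3)πr³
dV/dt = dV/dr · dr/dt = 4πr² · 10
At r = 8: dV/dt = 2560π cm³/s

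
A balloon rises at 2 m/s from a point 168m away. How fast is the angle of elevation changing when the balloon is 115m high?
0.008106 rad/s

tan(θ) = y/168
sec²(θ) · dθ/dt = (1/168) · dy/dt
dθ/dt = cos²(θ)/168 · 2 = 168/(168² + 115²) · 2
dθ/dt = 0.008106 rad/s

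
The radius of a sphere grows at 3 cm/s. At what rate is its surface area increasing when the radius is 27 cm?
648π cm²/s

S = 4πr²
dS/dt = dS/dr · dr/dt = 8πr · 3
At r = 27: dS/dt = 648π cm²/s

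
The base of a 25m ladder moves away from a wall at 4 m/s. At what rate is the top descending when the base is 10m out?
8√21/21 ≈ 1.746 m/s

x² + y² = 25²
2x·dx/dt + 2y·dy/dt = 0
dy/dt = -x/y · dx/dt = -10/(5√21) · 4 = -8√21/21 m/s
The top is descending at 8√21/21 ≈ 1.746 m/s.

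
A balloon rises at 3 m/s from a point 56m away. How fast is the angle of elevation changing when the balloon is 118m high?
0.009848 rad/s

tan(θ) = y/56
sec²(θ) · dθ/dt = (1/56) · dy/dt
dθ/dt = cos²(θ)/56 · 3 = 56/(56² + 118²) · 3
dθ/dt = 0.009848 rad/s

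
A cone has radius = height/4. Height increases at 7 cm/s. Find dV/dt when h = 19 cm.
2527π/16 cm³/s

V = (1/3)π(h/4)²h = πh³/48
dV/dt = πh²/16 · 7
At h = 19: dV/dt = 2527π/16 cm³/s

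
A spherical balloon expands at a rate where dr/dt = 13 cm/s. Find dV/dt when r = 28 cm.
40768π cm³/s

V = (4/3)πr³
dV/dt = dV/dr · dr/dt = 4πr² · 13
At r = 28: dV/dt = 40768π cm³/s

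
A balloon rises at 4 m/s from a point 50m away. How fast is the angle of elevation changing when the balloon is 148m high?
0.008195 rad/s

tan(θ) = y/50
sec²(θ) · dθ/dt = (1/50) · dy/dt
dθ/dt = cos²(θ)/50 · 4 = 50/(50² + 148²) · 4
dθ/dt = 0.008195 rad/s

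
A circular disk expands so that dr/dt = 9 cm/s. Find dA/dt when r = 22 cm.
396π cm²/s

A = πr²
dA/dt = 2πr · dr/dt = 2π(22)(9) = 396π cm²/s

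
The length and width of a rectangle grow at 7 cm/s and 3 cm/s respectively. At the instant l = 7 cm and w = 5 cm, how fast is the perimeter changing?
20 cm/s

P = 2(l + w)
dP/dt = 2(dl/dt + dw/dt) = 2(7 + 3) = 20 cm/s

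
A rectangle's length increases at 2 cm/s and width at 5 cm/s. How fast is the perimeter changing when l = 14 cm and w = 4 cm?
14 cm/s

P = 2(l + w)
dP/dt = 2(dl/dt + dw/dt) = 2(2 + 5) = 14 cm/s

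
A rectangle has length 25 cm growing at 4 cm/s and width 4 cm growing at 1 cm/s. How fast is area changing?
41 cm²/s

A = lw
dA/dt = w·dl/dt + l·dw/dt = 4·4 + 25·1 = 41 cm²/s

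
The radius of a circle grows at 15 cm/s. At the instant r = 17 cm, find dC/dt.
30π cm/s

C = 2πr
dC/dt = 2π · dr/dt = 2π · 15 = 30π cm/s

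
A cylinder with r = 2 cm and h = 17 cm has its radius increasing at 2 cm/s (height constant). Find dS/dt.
84π cm²/s

S = 2πrh + 2πr² (lateral + bases)
dS/dt = (2πh + 4πr)·dr/dt = (2π·17 + 4π·2)·2
= 84π cm²/s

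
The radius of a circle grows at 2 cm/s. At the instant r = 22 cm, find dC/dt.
4π cm/s

C = 2πr
dC/dt = 2π · dr/dt = 2π · 2 = 4π cm/s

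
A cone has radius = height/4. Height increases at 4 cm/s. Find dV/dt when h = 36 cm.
324π cm³/s

V = (1/3)π(h/4)²h = πh³/48
dV/dt = πh²/16 · 4
At h = 36: dV/dt = 324π cm³/s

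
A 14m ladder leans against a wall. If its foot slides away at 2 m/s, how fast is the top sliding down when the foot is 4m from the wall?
4√5/15 ≈ 0.5963 m/s

x² + y² = 14²
2x·dx/dt + 2y·dy/dt = 0
dy/dt = -x/y · dx/dt = -4/(6√5) · 2 = -4√5/15 m/s
The top is descending at 4√5/15 ≈ 0.5963 m/s.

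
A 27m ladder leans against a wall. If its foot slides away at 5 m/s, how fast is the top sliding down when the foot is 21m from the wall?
35√2/8 ≈ 6.187 m/s

x² + y² = 27²
2x·dx/dt + 2y·dy/dt = 0
dy/dt = -x/y · dx/dt = -21/(12√2) · 5 = -35√2/8 m/s
The top is descending at 35√2/8 ≈ 6.187 m/s.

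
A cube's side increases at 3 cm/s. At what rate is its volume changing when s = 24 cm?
5184 cm³/s

V = s³
dV/dt = 3s² · ds/dt = 3·24²·3 = 5184 cm³/s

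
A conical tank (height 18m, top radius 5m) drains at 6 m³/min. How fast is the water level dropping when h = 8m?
243/(200π) ≈ 0.3867 m/min

r/h = 5/18, so r = (5/18)h
V = (1/3)πr²h = (1/3)π((5/18)h)²h = (25/972)πh³
dV/dh = (25/324)πh²
dh/dt = (dV/dt)/(dV/dh) = -6/((25/324)π·8²) = -243/(200π) m/min
The level is dropping at 243/(200π) ≈ 0.3867 m/min.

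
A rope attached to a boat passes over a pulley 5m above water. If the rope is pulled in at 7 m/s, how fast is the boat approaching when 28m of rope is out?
196√759/759 ≈ 7.114 m/s

rope² = x² + 5²
x = √(28² - 5²) = √759
dx/dt = (rope/x) · d(rope)/dt = (28/√759) · (-7) = -196√759/759 m/s
The boat approaches at 196√759/759 ≈ 7.114 m/s.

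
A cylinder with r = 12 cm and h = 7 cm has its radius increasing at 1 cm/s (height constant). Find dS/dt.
62π cm²/s

S = 2πrh + 2πr² (lateral + bases)
dS/dt = (2πh + 4πr)·dr/dt = (2π·7 + 4π·12)·1
= 62π cm²/s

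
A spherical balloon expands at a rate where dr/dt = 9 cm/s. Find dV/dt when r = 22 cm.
17424π cm³/s

V = (4/3)πr³
dV/dt = dV/dr · dr/dt = 4πr² · 9
At r = 22: dV/dt = 17424π cm³/s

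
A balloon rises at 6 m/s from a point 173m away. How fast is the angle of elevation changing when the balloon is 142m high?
0.020721 rad/s

tan(θ) = y/173
sec²(θ) · dθ/dt = (1/173) · dy/dt
dθ/dt = cos²(θ)/173 · 6 = 173/(173² + 142²) · 6
dθ/dt = 0.020721 rad/s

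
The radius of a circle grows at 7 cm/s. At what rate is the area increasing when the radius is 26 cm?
364π cm²/s

A = πr²
dA/dt = 2πr · dr/dt = 2π(26)(7) = 364π cm²/s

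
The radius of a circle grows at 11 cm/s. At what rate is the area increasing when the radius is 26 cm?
572π cm²/s

A = πr²
dA/dt = 2πr · dr/dt = 2π(26)(11) = 572π cm²/s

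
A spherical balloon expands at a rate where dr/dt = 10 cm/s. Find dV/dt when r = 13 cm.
6760π cm³/s

V = (4/3)πr³
dV/dt = dV/dr · dr/dt = 4πr² · 10
At r = 13: dV/dt = 6760π cm³/s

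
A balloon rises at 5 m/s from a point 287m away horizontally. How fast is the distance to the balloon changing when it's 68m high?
340√86993/86993 ≈ 1.153 m/s

z² = 287² + y²
z = √(287² + 68²) = √86993
dz/dt = y/z · dy/dt = 68/√86993 · 5 = 340√86993/86993 ≈ 1.153 m/s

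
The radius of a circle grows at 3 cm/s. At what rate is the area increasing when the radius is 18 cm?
108π cm²/s

A = πr²
dA/dt = 2πr · dr/dt = 2π(18)(3) = 108π cm²/s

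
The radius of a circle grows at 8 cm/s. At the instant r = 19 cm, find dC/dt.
16π cm/s

C = 2πr
dC/dt = 2π · dr/dt = 2π · 8 = 16π cm/s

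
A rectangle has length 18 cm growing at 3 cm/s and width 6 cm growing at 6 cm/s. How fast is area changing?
126 cm²/s

A = lw
dA/dt = w·dl/dt + l·dw/dt = 6·3 + 18·6 = 126 cm²/s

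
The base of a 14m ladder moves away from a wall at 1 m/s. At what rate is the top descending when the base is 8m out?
4√33/33 ≈ 0.6963 m/s

x² + y² = 14²
2x·dx/dt + 2y·dy/dt = 0
dy/dt = -x/y · dx/dt = -8/(2√33) · 1 = -4√33/33 m/s
The top is descending at 4√33/33 ≈ 0.6963 m/s.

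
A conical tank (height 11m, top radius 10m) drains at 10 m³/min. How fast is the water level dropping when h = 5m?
121/(250π) ≈ 0.1541 m/min

r/h = 10/11, so r = (10/11)h
V = (1/3)πr²h = (1/3)π((10/11)h)²h = (100/363)πh³
dV/dh = (100/121)πh²
dh/dt = (dV/dt)/(dV/dh) = -10/((100/121)π·5²) = -121/(250π) m/min
The level is dropping at 121/(250π) ≈ 0.1541 m/min.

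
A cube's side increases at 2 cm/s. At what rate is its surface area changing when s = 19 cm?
456 cm²/s

A = 6s²
dA/dt = 12s · ds/dt = 12·19·2 = 456 cm²/s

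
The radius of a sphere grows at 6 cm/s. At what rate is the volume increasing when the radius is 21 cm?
10584π cm³/s

V = (4/3)πr³
dV/dt = dV/dr · dr/dt = 4πr² · 6
At r = 21: dV/dt = 10584π cm³/s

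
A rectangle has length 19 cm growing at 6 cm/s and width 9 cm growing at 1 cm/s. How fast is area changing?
73 cm²/s

A = lw
dA/dt = w·dl/dt + l·dw/dt = 9·6 + 19·1 = 73 cm²/s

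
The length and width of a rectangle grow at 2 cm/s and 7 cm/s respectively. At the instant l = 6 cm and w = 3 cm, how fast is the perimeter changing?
18 cm/s

P = 2(l + w)
dP/dt = 2(dl/dt + dw/dt) = 2(2 + 7) = 18 cm/s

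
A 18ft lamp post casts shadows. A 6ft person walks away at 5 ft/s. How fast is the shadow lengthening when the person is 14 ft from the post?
5/2 ft/s

By similar triangles: 18/(x+s) = 6/s
Solving: s = 6x/12
ds/dt = 6/12 · dx/dt = 1/2 · 5 = 5/2 ft/s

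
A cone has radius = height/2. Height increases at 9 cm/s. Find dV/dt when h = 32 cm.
2304π cm³/s

V = (1/3)π(h/2)²h = πh³/12
dV/dt = πh²/4 · 9
At h = 32: dV/dt = 2304π cm³/s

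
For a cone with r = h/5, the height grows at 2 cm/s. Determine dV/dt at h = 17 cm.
578π/25 cm³/s

V = (1/3)π(h/5)²h = πh³/75
dV/dt = πh²/25 · 2
At h = 17: dV/dt = 578π/25 cm³/s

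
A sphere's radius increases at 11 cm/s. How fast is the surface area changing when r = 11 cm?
968π cm²/s

S = 4πr²
dS/dt = dS/dr · dr/dt = 8πr · 11
At r = 11: dS/dt = 968π cm²/s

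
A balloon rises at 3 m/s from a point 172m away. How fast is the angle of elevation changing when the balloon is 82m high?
0.014212 rad/s

tan(θ) = y/172
sec²(θ) · dθ/dt = (1/172) · dy/dt
dθ/dt = cos²(θ)/172 · 3 = 172/(172² + 82²) · 3
dθ/dt = 0.014212 rad/s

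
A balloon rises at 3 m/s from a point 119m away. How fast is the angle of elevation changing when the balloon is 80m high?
0.017363 rad/s

tan(θ) = y/119
sec²(θ) · dθ/dt = (1/119) · dy/dt
dθ/dt = cos²(θ)/119 · 3 = 119/(119² + 80²) · 3
dθ/dt = 0.017363 rad/s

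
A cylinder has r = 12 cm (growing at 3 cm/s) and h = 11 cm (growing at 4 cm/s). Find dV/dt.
1368π cm³/s

V = πr²h
dV/dt = 2πrh·dr/dt + πr²·dh/dt
= 2π(12)(11)(3) + π(12)²(4)
= 1368π cm³/s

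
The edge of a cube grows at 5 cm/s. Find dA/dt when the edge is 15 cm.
900 cm²/s

A = 6s²
dA/dt = 12s · ds/dt = 12·15·5 = 900 cm²/s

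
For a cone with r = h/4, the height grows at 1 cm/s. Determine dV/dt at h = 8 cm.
4π cm³/s

V = (1/3)π(h/4)²h = πh³/48
dV/dt = πh²/16 · 1
At h = 8: dV/dt = 4π cm³/s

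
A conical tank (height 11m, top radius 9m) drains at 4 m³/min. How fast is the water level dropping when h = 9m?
484/(6561π) ≈ 0.02348 m/min

r/h = 9/11, so r = (9/11)h
V = (1/3)πr²h = (1/3)π((9/11)h)²h = (27/121)πh³
dV/dh = (81/121)πh²
dh/dt = (dV/dt)/(dV/dh) = -4/((81/121)π·9²) = -484/(6561π) m/min
The level is dropping at 484/(6561π) ≈ 0.02348 m/min.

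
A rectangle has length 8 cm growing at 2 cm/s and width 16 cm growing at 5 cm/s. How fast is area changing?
72 cm²/s

A = lw
dA/dt = w·dl/dt + l·dw/dt = 16·2 + 8·5 = 72 cm²/s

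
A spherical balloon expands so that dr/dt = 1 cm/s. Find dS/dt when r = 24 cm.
192π cm²/s

S = 4πr²
dS/dt = dS/dr · dr/dt = 8πr · 1
At r = 24: dS/dt = 192π cm²/s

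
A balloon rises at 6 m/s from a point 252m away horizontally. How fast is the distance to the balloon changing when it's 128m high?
192√4993/4993 ≈ 2.717 m/s

z² = 252² + y²
z = √(252² + 128²) = 4√4993
dz/dt = y/z · dy/dt = 128/(4√4993) · 6 = 192√4993/4993 ≈ 2.717 m/s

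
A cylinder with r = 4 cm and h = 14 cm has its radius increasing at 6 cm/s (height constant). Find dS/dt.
264π cm²/s

S = 2πrh + 2πr² (lateral + bases)
dS/dt = (2πh + 4πr)·dr/dt = (2π·14 + 4π·4)·6
= 264π cm²/s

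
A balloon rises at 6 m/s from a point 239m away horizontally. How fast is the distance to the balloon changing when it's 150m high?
900√79621/79621 ≈ 3.19 m/s

z² = 239² + y²
z = √(239² + 150²) = √79621
dz/dt = y/z · dy/dt = 150/√79621 · 6 = 900√79621/79621 ≈ 3.19 m/s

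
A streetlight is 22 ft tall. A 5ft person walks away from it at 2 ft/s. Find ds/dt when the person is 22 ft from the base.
10/17 ft/s

By similar triangles: 22/(x+s) = 5/s
Solving: s = 5x/17
ds/dt = 5/17 · dx/dt = 5/17 · 2 = 10/17 ft/s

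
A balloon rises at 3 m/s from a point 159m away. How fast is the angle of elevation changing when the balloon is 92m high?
0.014135 rad/s

tan(θ) = y/159
sec²(θ) · dθ/dt = (1/159) · dy/dt
dθ/dt = cos²(θ)/159 · 3 = 159/(159² + 92²) · 3
dθ/dt = 0.014135 rad/s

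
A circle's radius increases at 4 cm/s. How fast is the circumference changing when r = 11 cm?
8π cm/s

C = 2πr
dC/dt = 2π · dr/dt = 2π · 4 = 8π cm/s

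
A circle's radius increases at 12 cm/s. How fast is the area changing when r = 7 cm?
168π cm²/s

A = πr²
dA/dt = 2πr · dr/dt = 2π(7)(12) = 168π cm²/s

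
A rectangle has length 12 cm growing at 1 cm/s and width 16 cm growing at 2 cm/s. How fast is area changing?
40 cm²/s

A = lw
dA/dt = w·dl/dt + l·dw/dt = 16·1 + 12·2 = 40 cm²/s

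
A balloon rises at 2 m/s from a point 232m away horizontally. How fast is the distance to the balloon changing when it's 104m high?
13√1010/505 ≈ 0.8181 m/s

z² = 232² + y²
z = √(232² + 104²) = 8√1010
dz/dt = y/z · dy/dt = 104/(8√1010) · 2 = 13√1010/505 ≈ 0.8181 m/s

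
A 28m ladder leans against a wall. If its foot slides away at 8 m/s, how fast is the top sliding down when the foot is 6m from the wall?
24√187/187 ≈ 1.755 m/s

x² + y² = 28²
2x·dx/dt + 2y·dy/dt = 0
dy/dt = -x/y · dx/dt = -6/(2√187) · 8 = -24√187/187 m/s
The top is descending at 24√187/187 ≈ 1.755 m/s.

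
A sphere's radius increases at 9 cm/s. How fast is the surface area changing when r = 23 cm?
1656π cm²/s

S = 4πr²
dS/dt = dS/dr · dr/dt = 8πr · 9
At r = 23: dS/dt = 1656π cm²/s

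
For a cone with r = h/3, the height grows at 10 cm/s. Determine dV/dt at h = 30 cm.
1000π cm³/s

V = (1/3)π(h/3)²h = πh³/27
dV/dt = πh²/9 · 10
At h = 30: dV/dt = 1000π cm³/s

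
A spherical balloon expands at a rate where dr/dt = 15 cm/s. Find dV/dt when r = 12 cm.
8640π cm³/s

V = (4/3)πr³
dV/dt = dV/dr · dr/dt = 4πr² · 15
At r = 12: dV/dt = 8640π cm³/s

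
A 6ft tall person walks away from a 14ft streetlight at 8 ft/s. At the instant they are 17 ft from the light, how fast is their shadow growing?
6 ft/s

By similar triangles: 14/(x+s) = 6/s
Solving: s = 6x/8
ds/dt = 6/8 · dx/dt = 3/4 · 8 = 6 ft/s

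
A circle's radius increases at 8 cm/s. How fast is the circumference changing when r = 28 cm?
16π cm/s

C = 2πr
dC/dt = 2π · dr/dt = 2π · 8 = 16π cm/s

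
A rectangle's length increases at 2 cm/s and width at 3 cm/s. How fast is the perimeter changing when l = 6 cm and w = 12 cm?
10 cm/s

P = 2(l + w)
dP/dt = 2(dl/dt + dw/dt) = 2(2 + 3) = 10 cm/s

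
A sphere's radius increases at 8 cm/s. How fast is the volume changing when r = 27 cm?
23328π cm³/s

V = (4/3)πr³
dV/dt = dV/dr · dr/dt = 4πr² · 8
At r = 27: dV/dt = 23328π cm³/s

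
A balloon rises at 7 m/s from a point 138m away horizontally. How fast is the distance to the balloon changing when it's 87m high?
203√2957/2957 ≈ 3.733 m/s

z² = 138² + y²
z = √(138² + 87²) = 3√2957
dz/dt = y/z · dy/dt = 87/(3√2957) · 7 = 203√2957/2957 ≈ 3.733 m/s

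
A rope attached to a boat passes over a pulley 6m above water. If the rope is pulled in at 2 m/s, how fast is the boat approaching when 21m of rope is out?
14√5/15 ≈ 2.087 m/s

rope² = x² + 6²
x = √(21² - 6²) = 9√5
dx/dt = (rope/x) · d(rope)/dt = (21/(9√5)) · (-2) = -14√5/15 m/s
The boat approaches at 14√5/15 ≈ 2.087 m/s.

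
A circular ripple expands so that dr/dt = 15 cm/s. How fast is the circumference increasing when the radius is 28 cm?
30π cm/s

C = 2πr
dC/dt = 2π · dr/dt = 2π · 15 = 30π cm/s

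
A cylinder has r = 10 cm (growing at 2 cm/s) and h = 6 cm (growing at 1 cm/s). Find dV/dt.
340π cm³/s

V = πr²h
dV/dt = 2πrh·dr/dt + πr²·dh/dt
= 2π(10)(6)(2) + π(10)²(1)
= 340π cm³/s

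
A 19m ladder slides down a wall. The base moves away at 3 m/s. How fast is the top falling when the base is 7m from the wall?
7√78/52 ≈ 1.189 m/s

x² + y² = 19²
2x·dx/dt + 2y·dy/dt = 0
dy/dt = -x/y · dx/dt = -7/(2√78) · 3 = -7√78/52 m/s
The top is descending at 7√78/52 ≈ 1.189 m/s.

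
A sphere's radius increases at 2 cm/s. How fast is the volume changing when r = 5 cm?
200π cm³/s

V = (4/3)πr³
dV/dt = dV/dr · dr/dt = 4πr² · 2
At r = 5: dV/dt = 200π cm³/s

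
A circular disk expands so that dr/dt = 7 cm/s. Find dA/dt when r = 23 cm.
322π cm²/s

A = πr²
dA/dt = 2πr · dr/dt = 2π(23)(7) = 322π cm²/s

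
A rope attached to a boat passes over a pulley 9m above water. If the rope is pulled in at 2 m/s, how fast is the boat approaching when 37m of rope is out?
37√322/322 ≈ 2.062 m/s

rope² = x² + 9²
x = √(37² - 9²) = 2√322
dx/dt = (rope/x) · d(rope)/dt = (37/(2√322)) · (-2) = -37√322/322 m/s
The boat approaches at 37√322/322 ≈ 2.062 m/s.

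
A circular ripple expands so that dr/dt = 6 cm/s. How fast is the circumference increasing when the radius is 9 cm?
12π cm/s

C = 2πr
dC/dt = 2π · dr/dt = 2π · 6 = 12π cm/s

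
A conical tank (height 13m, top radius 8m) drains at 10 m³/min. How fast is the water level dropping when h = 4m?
845/(512π) ≈ 0.5253 m/min

r/h = 8/13, so r = (8/13)h
V = (1/3)πr²h = (1/3)π((8/13)h)²h = (64/507)πh³
dV/dh = (64/169)πh²
dh/dt = (dV/dt)/(dV/dh) = -10/((64/169)π·4²) = -845/(512π) m/min
The level is dropping at 845/(512π) ≈ 0.5253 m/min.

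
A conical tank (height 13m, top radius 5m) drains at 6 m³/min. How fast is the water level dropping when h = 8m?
507/(800π) ≈ 0.2017 m/min

r/h = 5/13, so r = (5/13)h
V = (1/3)πr²h = (1/3)π((5/13)h)²h = (25/507)πh³
dV/dh = (25/169)πh²
dh/dt = (dV/dt)/(dV/dh) = -6/((25/169)π·8²) = -507/(800π) m/min
The level is dropping at 507/(800π) ≈ 0.2017 m/min.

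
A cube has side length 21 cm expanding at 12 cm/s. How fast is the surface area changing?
3024 cm²/s

A = 6s²
dA/dt = 12s · ds/dt = 12·21·12 = 3024 cm²/s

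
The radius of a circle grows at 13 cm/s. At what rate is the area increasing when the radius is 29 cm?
754π cm²/s

A = πr²
dA/dt = 2πr · dr/dt = 2π(29)(13) = 754π cm²/s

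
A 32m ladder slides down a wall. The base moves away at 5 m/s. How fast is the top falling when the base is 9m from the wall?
45√943/943 ≈ 1.465 m/s

x² + y² = 32²
2x·dx/dt + 2y·dy/dt = 0
dy/dt = -x/y · dx/dt = -9/√943 · 5 = -45√943/943 m/s
The top is descending at 45√943/943 ≈ 1.465 m/s.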